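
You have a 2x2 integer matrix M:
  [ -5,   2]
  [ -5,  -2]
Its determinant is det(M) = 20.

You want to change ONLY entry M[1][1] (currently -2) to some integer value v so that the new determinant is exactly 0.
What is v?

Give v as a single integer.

Answer: 2

Derivation:
det is linear in entry M[1][1]: det = old_det + (v - -2) * C_11
Cofactor C_11 = -5
Want det = 0: 20 + (v - -2) * -5 = 0
  (v - -2) = -20 / -5 = 4
  v = -2 + (4) = 2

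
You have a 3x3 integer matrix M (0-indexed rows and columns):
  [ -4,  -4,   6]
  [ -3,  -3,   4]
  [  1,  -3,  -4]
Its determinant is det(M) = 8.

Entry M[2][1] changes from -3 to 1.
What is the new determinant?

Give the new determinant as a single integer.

Answer: 0

Derivation:
det is linear in row 2: changing M[2][1] by delta changes det by delta * cofactor(2,1).
Cofactor C_21 = (-1)^(2+1) * minor(2,1) = -2
Entry delta = 1 - -3 = 4
Det delta = 4 * -2 = -8
New det = 8 + -8 = 0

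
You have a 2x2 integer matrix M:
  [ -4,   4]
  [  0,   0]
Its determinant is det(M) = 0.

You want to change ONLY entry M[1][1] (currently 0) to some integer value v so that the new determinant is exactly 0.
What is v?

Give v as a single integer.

det is linear in entry M[1][1]: det = old_det + (v - 0) * C_11
Cofactor C_11 = -4
Want det = 0: 0 + (v - 0) * -4 = 0
  (v - 0) = 0 / -4 = 0
  v = 0 + (0) = 0

Answer: 0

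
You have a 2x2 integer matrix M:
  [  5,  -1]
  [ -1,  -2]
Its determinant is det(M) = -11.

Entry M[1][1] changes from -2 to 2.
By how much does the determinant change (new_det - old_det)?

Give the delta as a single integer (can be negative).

Answer: 20

Derivation:
Cofactor C_11 = 5
Entry delta = 2 - -2 = 4
Det delta = entry_delta * cofactor = 4 * 5 = 20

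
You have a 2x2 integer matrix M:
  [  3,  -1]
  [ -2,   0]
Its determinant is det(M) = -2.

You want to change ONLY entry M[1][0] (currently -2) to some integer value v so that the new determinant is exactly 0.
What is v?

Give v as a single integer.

Answer: 0

Derivation:
det is linear in entry M[1][0]: det = old_det + (v - -2) * C_10
Cofactor C_10 = 1
Want det = 0: -2 + (v - -2) * 1 = 0
  (v - -2) = 2 / 1 = 2
  v = -2 + (2) = 0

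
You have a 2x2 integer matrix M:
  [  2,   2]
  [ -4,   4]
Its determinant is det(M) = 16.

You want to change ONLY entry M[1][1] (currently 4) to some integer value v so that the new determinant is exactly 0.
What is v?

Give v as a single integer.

Answer: -4

Derivation:
det is linear in entry M[1][1]: det = old_det + (v - 4) * C_11
Cofactor C_11 = 2
Want det = 0: 16 + (v - 4) * 2 = 0
  (v - 4) = -16 / 2 = -8
  v = 4 + (-8) = -4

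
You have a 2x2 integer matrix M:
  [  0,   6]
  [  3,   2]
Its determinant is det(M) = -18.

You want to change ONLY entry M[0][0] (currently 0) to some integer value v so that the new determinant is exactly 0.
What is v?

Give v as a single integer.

Answer: 9

Derivation:
det is linear in entry M[0][0]: det = old_det + (v - 0) * C_00
Cofactor C_00 = 2
Want det = 0: -18 + (v - 0) * 2 = 0
  (v - 0) = 18 / 2 = 9
  v = 0 + (9) = 9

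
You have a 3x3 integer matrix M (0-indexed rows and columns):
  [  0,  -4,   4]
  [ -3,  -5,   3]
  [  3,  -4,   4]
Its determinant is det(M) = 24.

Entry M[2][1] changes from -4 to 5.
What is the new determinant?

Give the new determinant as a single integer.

Answer: -84

Derivation:
det is linear in row 2: changing M[2][1] by delta changes det by delta * cofactor(2,1).
Cofactor C_21 = (-1)^(2+1) * minor(2,1) = -12
Entry delta = 5 - -4 = 9
Det delta = 9 * -12 = -108
New det = 24 + -108 = -84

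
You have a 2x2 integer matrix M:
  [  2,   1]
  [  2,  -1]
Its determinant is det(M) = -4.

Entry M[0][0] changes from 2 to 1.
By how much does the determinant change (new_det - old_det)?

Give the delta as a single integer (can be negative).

Answer: 1

Derivation:
Cofactor C_00 = -1
Entry delta = 1 - 2 = -1
Det delta = entry_delta * cofactor = -1 * -1 = 1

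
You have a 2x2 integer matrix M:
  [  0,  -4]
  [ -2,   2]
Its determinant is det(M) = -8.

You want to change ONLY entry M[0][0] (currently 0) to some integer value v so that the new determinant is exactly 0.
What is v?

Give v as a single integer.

Answer: 4

Derivation:
det is linear in entry M[0][0]: det = old_det + (v - 0) * C_00
Cofactor C_00 = 2
Want det = 0: -8 + (v - 0) * 2 = 0
  (v - 0) = 8 / 2 = 4
  v = 0 + (4) = 4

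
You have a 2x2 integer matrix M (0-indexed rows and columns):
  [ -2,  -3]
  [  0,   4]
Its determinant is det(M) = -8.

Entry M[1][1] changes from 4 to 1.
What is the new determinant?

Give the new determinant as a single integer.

Answer: -2

Derivation:
det is linear in row 1: changing M[1][1] by delta changes det by delta * cofactor(1,1).
Cofactor C_11 = (-1)^(1+1) * minor(1,1) = -2
Entry delta = 1 - 4 = -3
Det delta = -3 * -2 = 6
New det = -8 + 6 = -2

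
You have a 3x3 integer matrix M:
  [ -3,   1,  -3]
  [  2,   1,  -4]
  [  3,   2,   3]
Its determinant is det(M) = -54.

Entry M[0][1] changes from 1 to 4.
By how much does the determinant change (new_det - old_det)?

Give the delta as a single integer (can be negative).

Cofactor C_01 = -18
Entry delta = 4 - 1 = 3
Det delta = entry_delta * cofactor = 3 * -18 = -54

Answer: -54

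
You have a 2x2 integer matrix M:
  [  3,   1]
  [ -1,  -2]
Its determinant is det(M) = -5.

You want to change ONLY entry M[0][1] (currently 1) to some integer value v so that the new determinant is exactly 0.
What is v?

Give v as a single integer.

det is linear in entry M[0][1]: det = old_det + (v - 1) * C_01
Cofactor C_01 = 1
Want det = 0: -5 + (v - 1) * 1 = 0
  (v - 1) = 5 / 1 = 5
  v = 1 + (5) = 6

Answer: 6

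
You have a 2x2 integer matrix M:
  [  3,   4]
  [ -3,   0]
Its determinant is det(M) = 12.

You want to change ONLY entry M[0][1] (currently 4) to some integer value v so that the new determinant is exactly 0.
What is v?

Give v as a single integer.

det is linear in entry M[0][1]: det = old_det + (v - 4) * C_01
Cofactor C_01 = 3
Want det = 0: 12 + (v - 4) * 3 = 0
  (v - 4) = -12 / 3 = -4
  v = 4 + (-4) = 0

Answer: 0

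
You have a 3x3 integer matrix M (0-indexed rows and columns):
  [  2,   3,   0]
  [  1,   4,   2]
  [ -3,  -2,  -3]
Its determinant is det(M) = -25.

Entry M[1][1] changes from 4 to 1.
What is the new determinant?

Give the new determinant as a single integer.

det is linear in row 1: changing M[1][1] by delta changes det by delta * cofactor(1,1).
Cofactor C_11 = (-1)^(1+1) * minor(1,1) = -6
Entry delta = 1 - 4 = -3
Det delta = -3 * -6 = 18
New det = -25 + 18 = -7

Answer: -7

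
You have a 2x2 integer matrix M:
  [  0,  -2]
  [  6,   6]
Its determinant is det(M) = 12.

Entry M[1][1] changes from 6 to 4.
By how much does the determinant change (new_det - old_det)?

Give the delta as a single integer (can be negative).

Cofactor C_11 = 0
Entry delta = 4 - 6 = -2
Det delta = entry_delta * cofactor = -2 * 0 = 0

Answer: 0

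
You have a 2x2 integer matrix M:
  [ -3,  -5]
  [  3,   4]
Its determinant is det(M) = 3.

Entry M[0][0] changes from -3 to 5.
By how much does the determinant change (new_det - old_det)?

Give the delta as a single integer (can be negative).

Answer: 32

Derivation:
Cofactor C_00 = 4
Entry delta = 5 - -3 = 8
Det delta = entry_delta * cofactor = 8 * 4 = 32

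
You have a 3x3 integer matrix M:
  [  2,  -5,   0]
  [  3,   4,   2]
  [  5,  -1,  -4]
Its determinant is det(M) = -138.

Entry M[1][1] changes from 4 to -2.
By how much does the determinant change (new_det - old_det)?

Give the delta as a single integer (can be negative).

Answer: 48

Derivation:
Cofactor C_11 = -8
Entry delta = -2 - 4 = -6
Det delta = entry_delta * cofactor = -6 * -8 = 48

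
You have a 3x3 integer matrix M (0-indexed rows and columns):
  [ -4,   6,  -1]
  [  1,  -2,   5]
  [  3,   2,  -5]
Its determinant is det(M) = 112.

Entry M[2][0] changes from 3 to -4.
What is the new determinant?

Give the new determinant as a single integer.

Answer: -84

Derivation:
det is linear in row 2: changing M[2][0] by delta changes det by delta * cofactor(2,0).
Cofactor C_20 = (-1)^(2+0) * minor(2,0) = 28
Entry delta = -4 - 3 = -7
Det delta = -7 * 28 = -196
New det = 112 + -196 = -84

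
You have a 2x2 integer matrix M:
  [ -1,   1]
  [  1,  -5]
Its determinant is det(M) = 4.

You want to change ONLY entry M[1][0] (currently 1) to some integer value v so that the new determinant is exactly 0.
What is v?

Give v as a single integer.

Answer: 5

Derivation:
det is linear in entry M[1][0]: det = old_det + (v - 1) * C_10
Cofactor C_10 = -1
Want det = 0: 4 + (v - 1) * -1 = 0
  (v - 1) = -4 / -1 = 4
  v = 1 + (4) = 5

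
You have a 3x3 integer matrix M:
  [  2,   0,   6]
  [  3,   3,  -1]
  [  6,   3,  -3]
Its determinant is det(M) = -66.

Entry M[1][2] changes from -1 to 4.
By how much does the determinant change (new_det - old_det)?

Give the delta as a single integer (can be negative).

Answer: -30

Derivation:
Cofactor C_12 = -6
Entry delta = 4 - -1 = 5
Det delta = entry_delta * cofactor = 5 * -6 = -30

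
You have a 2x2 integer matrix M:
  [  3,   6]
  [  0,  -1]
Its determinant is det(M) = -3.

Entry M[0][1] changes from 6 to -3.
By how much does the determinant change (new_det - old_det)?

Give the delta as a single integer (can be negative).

Cofactor C_01 = 0
Entry delta = -3 - 6 = -9
Det delta = entry_delta * cofactor = -9 * 0 = 0

Answer: 0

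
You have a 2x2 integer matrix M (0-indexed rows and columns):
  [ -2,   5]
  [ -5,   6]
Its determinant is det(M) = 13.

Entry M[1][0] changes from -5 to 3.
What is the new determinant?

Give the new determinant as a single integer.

Answer: -27

Derivation:
det is linear in row 1: changing M[1][0] by delta changes det by delta * cofactor(1,0).
Cofactor C_10 = (-1)^(1+0) * minor(1,0) = -5
Entry delta = 3 - -5 = 8
Det delta = 8 * -5 = -40
New det = 13 + -40 = -27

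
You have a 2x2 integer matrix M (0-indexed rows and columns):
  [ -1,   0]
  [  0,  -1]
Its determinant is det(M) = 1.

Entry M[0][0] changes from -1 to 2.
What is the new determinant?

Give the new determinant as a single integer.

det is linear in row 0: changing M[0][0] by delta changes det by delta * cofactor(0,0).
Cofactor C_00 = (-1)^(0+0) * minor(0,0) = -1
Entry delta = 2 - -1 = 3
Det delta = 3 * -1 = -3
New det = 1 + -3 = -2

Answer: -2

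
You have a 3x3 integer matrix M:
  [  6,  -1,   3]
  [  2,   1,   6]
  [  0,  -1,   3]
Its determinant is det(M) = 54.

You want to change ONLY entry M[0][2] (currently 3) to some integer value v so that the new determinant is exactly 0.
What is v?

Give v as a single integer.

Answer: 30

Derivation:
det is linear in entry M[0][2]: det = old_det + (v - 3) * C_02
Cofactor C_02 = -2
Want det = 0: 54 + (v - 3) * -2 = 0
  (v - 3) = -54 / -2 = 27
  v = 3 + (27) = 30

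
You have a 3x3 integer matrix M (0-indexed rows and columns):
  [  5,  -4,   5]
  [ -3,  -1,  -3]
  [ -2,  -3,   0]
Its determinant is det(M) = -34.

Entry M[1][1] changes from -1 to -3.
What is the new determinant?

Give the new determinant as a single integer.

Answer: -54

Derivation:
det is linear in row 1: changing M[1][1] by delta changes det by delta * cofactor(1,1).
Cofactor C_11 = (-1)^(1+1) * minor(1,1) = 10
Entry delta = -3 - -1 = -2
Det delta = -2 * 10 = -20
New det = -34 + -20 = -54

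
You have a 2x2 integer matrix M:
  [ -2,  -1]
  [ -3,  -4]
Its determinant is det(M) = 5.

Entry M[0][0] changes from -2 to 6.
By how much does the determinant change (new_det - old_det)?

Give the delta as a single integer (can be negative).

Answer: -32

Derivation:
Cofactor C_00 = -4
Entry delta = 6 - -2 = 8
Det delta = entry_delta * cofactor = 8 * -4 = -32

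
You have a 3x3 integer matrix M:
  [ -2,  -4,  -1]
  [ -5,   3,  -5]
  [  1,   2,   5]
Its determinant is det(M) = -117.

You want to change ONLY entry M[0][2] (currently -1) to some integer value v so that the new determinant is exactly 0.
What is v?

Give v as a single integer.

det is linear in entry M[0][2]: det = old_det + (v - -1) * C_02
Cofactor C_02 = -13
Want det = 0: -117 + (v - -1) * -13 = 0
  (v - -1) = 117 / -13 = -9
  v = -1 + (-9) = -10

Answer: -10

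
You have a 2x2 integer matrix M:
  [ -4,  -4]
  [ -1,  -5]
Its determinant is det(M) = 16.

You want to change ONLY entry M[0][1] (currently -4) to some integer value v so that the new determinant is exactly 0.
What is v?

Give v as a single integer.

Answer: -20

Derivation:
det is linear in entry M[0][1]: det = old_det + (v - -4) * C_01
Cofactor C_01 = 1
Want det = 0: 16 + (v - -4) * 1 = 0
  (v - -4) = -16 / 1 = -16
  v = -4 + (-16) = -20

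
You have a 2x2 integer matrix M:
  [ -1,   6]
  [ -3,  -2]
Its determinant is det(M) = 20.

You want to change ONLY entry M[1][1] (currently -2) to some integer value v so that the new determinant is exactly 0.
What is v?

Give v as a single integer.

Answer: 18

Derivation:
det is linear in entry M[1][1]: det = old_det + (v - -2) * C_11
Cofactor C_11 = -1
Want det = 0: 20 + (v - -2) * -1 = 0
  (v - -2) = -20 / -1 = 20
  v = -2 + (20) = 18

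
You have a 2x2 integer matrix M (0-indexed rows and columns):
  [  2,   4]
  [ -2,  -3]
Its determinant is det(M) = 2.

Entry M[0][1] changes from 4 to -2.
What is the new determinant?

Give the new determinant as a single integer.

Answer: -10

Derivation:
det is linear in row 0: changing M[0][1] by delta changes det by delta * cofactor(0,1).
Cofactor C_01 = (-1)^(0+1) * minor(0,1) = 2
Entry delta = -2 - 4 = -6
Det delta = -6 * 2 = -12
New det = 2 + -12 = -10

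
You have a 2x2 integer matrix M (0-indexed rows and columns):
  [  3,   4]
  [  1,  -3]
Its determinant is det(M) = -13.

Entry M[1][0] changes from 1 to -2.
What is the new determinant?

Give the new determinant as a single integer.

Answer: -1

Derivation:
det is linear in row 1: changing M[1][0] by delta changes det by delta * cofactor(1,0).
Cofactor C_10 = (-1)^(1+0) * minor(1,0) = -4
Entry delta = -2 - 1 = -3
Det delta = -3 * -4 = 12
New det = -13 + 12 = -1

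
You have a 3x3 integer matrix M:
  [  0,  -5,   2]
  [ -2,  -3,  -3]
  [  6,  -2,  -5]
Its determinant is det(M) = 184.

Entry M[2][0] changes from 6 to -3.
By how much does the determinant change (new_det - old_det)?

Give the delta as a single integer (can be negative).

Answer: -189

Derivation:
Cofactor C_20 = 21
Entry delta = -3 - 6 = -9
Det delta = entry_delta * cofactor = -9 * 21 = -189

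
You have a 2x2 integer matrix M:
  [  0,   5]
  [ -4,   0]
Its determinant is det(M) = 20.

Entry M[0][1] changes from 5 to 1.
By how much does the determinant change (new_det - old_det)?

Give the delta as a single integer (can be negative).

Answer: -16

Derivation:
Cofactor C_01 = 4
Entry delta = 1 - 5 = -4
Det delta = entry_delta * cofactor = -4 * 4 = -16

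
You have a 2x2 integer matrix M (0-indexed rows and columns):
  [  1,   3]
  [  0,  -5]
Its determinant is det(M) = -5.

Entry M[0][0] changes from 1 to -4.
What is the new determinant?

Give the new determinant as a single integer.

Answer: 20

Derivation:
det is linear in row 0: changing M[0][0] by delta changes det by delta * cofactor(0,0).
Cofactor C_00 = (-1)^(0+0) * minor(0,0) = -5
Entry delta = -4 - 1 = -5
Det delta = -5 * -5 = 25
New det = -5 + 25 = 20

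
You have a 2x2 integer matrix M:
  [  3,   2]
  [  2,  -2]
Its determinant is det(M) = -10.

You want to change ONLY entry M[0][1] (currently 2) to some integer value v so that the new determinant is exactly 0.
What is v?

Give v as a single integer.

det is linear in entry M[0][1]: det = old_det + (v - 2) * C_01
Cofactor C_01 = -2
Want det = 0: -10 + (v - 2) * -2 = 0
  (v - 2) = 10 / -2 = -5
  v = 2 + (-5) = -3

Answer: -3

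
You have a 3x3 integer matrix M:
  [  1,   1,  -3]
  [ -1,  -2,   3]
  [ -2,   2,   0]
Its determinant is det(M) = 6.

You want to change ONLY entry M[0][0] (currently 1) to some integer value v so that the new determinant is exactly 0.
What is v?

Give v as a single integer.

det is linear in entry M[0][0]: det = old_det + (v - 1) * C_00
Cofactor C_00 = -6
Want det = 0: 6 + (v - 1) * -6 = 0
  (v - 1) = -6 / -6 = 1
  v = 1 + (1) = 2

Answer: 2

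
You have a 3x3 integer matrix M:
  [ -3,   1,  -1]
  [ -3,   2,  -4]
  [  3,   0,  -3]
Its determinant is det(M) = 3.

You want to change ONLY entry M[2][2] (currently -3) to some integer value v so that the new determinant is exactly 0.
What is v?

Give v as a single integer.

Answer: -2

Derivation:
det is linear in entry M[2][2]: det = old_det + (v - -3) * C_22
Cofactor C_22 = -3
Want det = 0: 3 + (v - -3) * -3 = 0
  (v - -3) = -3 / -3 = 1
  v = -3 + (1) = -2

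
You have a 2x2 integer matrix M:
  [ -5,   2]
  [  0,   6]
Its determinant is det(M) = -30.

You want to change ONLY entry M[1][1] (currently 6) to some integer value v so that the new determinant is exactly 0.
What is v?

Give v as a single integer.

det is linear in entry M[1][1]: det = old_det + (v - 6) * C_11
Cofactor C_11 = -5
Want det = 0: -30 + (v - 6) * -5 = 0
  (v - 6) = 30 / -5 = -6
  v = 6 + (-6) = 0

Answer: 0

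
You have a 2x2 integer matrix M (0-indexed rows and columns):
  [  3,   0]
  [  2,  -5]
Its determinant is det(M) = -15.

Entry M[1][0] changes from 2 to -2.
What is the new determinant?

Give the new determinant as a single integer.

det is linear in row 1: changing M[1][0] by delta changes det by delta * cofactor(1,0).
Cofactor C_10 = (-1)^(1+0) * minor(1,0) = 0
Entry delta = -2 - 2 = -4
Det delta = -4 * 0 = 0
New det = -15 + 0 = -15

Answer: -15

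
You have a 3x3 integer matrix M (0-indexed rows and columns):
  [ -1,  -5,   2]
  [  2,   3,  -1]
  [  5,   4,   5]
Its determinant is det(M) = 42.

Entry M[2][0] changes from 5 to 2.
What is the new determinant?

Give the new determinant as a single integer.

det is linear in row 2: changing M[2][0] by delta changes det by delta * cofactor(2,0).
Cofactor C_20 = (-1)^(2+0) * minor(2,0) = -1
Entry delta = 2 - 5 = -3
Det delta = -3 * -1 = 3
New det = 42 + 3 = 45

Answer: 45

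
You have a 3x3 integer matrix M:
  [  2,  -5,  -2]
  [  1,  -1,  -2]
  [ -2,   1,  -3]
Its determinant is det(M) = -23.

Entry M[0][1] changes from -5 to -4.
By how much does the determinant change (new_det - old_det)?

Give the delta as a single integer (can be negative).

Cofactor C_01 = 7
Entry delta = -4 - -5 = 1
Det delta = entry_delta * cofactor = 1 * 7 = 7

Answer: 7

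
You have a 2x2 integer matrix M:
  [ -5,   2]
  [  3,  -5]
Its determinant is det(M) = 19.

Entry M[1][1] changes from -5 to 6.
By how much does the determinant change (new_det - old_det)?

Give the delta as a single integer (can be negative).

Cofactor C_11 = -5
Entry delta = 6 - -5 = 11
Det delta = entry_delta * cofactor = 11 * -5 = -55

Answer: -55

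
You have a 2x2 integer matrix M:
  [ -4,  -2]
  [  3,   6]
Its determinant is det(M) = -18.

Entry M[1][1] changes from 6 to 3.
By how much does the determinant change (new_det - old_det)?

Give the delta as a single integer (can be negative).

Answer: 12

Derivation:
Cofactor C_11 = -4
Entry delta = 3 - 6 = -3
Det delta = entry_delta * cofactor = -3 * -4 = 12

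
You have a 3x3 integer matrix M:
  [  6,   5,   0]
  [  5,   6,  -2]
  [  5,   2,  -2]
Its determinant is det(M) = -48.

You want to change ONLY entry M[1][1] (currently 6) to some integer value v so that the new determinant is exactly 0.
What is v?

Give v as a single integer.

Answer: 2

Derivation:
det is linear in entry M[1][1]: det = old_det + (v - 6) * C_11
Cofactor C_11 = -12
Want det = 0: -48 + (v - 6) * -12 = 0
  (v - 6) = 48 / -12 = -4
  v = 6 + (-4) = 2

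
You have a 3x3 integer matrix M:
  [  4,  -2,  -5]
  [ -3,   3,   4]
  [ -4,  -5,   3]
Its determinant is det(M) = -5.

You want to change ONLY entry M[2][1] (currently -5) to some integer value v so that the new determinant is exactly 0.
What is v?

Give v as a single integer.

det is linear in entry M[2][1]: det = old_det + (v - -5) * C_21
Cofactor C_21 = -1
Want det = 0: -5 + (v - -5) * -1 = 0
  (v - -5) = 5 / -1 = -5
  v = -5 + (-5) = -10

Answer: -10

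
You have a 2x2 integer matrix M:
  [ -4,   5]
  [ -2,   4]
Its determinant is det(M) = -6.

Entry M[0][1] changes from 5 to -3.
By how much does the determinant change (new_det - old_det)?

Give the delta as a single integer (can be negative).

Answer: -16

Derivation:
Cofactor C_01 = 2
Entry delta = -3 - 5 = -8
Det delta = entry_delta * cofactor = -8 * 2 = -16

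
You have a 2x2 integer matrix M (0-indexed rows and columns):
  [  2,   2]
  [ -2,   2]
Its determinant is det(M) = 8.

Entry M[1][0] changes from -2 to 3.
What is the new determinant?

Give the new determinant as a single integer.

Answer: -2

Derivation:
det is linear in row 1: changing M[1][0] by delta changes det by delta * cofactor(1,0).
Cofactor C_10 = (-1)^(1+0) * minor(1,0) = -2
Entry delta = 3 - -2 = 5
Det delta = 5 * -2 = -10
New det = 8 + -10 = -2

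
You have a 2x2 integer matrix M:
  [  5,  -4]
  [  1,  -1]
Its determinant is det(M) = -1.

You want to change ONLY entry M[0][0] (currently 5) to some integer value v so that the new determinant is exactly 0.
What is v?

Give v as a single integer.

Answer: 4

Derivation:
det is linear in entry M[0][0]: det = old_det + (v - 5) * C_00
Cofactor C_00 = -1
Want det = 0: -1 + (v - 5) * -1 = 0
  (v - 5) = 1 / -1 = -1
  v = 5 + (-1) = 4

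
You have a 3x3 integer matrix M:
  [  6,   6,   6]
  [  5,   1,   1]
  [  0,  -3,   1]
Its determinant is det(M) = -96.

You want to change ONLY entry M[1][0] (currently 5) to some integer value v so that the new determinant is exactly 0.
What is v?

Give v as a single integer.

Answer: 1

Derivation:
det is linear in entry M[1][0]: det = old_det + (v - 5) * C_10
Cofactor C_10 = -24
Want det = 0: -96 + (v - 5) * -24 = 0
  (v - 5) = 96 / -24 = -4
  v = 5 + (-4) = 1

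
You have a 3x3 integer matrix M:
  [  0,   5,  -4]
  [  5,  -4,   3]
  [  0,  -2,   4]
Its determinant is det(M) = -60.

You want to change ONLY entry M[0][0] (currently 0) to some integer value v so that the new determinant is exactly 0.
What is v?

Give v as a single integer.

Answer: -6

Derivation:
det is linear in entry M[0][0]: det = old_det + (v - 0) * C_00
Cofactor C_00 = -10
Want det = 0: -60 + (v - 0) * -10 = 0
  (v - 0) = 60 / -10 = -6
  v = 0 + (-6) = -6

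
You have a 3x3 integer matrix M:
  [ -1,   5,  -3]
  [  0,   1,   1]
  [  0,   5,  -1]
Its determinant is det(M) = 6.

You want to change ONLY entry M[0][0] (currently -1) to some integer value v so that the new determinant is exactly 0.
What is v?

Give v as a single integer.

Answer: 0

Derivation:
det is linear in entry M[0][0]: det = old_det + (v - -1) * C_00
Cofactor C_00 = -6
Want det = 0: 6 + (v - -1) * -6 = 0
  (v - -1) = -6 / -6 = 1
  v = -1 + (1) = 0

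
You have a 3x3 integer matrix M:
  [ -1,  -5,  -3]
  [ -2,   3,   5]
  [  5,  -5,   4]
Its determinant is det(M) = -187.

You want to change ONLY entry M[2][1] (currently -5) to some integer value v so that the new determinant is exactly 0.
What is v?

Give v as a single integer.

det is linear in entry M[2][1]: det = old_det + (v - -5) * C_21
Cofactor C_21 = 11
Want det = 0: -187 + (v - -5) * 11 = 0
  (v - -5) = 187 / 11 = 17
  v = -5 + (17) = 12

Answer: 12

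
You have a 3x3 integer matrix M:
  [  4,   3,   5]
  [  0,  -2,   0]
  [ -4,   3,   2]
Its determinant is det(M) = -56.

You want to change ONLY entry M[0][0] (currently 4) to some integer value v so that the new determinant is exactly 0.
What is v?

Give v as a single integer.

det is linear in entry M[0][0]: det = old_det + (v - 4) * C_00
Cofactor C_00 = -4
Want det = 0: -56 + (v - 4) * -4 = 0
  (v - 4) = 56 / -4 = -14
  v = 4 + (-14) = -10

Answer: -10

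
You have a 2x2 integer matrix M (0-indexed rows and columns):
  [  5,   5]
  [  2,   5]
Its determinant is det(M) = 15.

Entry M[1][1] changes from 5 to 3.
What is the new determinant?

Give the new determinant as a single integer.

Answer: 5

Derivation:
det is linear in row 1: changing M[1][1] by delta changes det by delta * cofactor(1,1).
Cofactor C_11 = (-1)^(1+1) * minor(1,1) = 5
Entry delta = 3 - 5 = -2
Det delta = -2 * 5 = -10
New det = 15 + -10 = 5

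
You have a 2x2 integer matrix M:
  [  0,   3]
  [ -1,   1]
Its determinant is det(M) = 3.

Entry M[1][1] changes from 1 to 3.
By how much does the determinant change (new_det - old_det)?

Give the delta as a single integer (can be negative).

Answer: 0

Derivation:
Cofactor C_11 = 0
Entry delta = 3 - 1 = 2
Det delta = entry_delta * cofactor = 2 * 0 = 0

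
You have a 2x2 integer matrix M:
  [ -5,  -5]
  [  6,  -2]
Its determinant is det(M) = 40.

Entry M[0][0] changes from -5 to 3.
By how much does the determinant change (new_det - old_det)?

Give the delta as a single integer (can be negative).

Cofactor C_00 = -2
Entry delta = 3 - -5 = 8
Det delta = entry_delta * cofactor = 8 * -2 = -16

Answer: -16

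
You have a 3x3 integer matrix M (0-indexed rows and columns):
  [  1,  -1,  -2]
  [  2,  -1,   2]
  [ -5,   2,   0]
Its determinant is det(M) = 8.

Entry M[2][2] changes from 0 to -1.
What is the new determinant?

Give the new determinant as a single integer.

det is linear in row 2: changing M[2][2] by delta changes det by delta * cofactor(2,2).
Cofactor C_22 = (-1)^(2+2) * minor(2,2) = 1
Entry delta = -1 - 0 = -1
Det delta = -1 * 1 = -1
New det = 8 + -1 = 7

Answer: 7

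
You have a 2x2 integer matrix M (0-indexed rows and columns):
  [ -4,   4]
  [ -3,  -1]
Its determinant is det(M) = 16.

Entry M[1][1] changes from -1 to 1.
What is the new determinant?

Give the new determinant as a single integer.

det is linear in row 1: changing M[1][1] by delta changes det by delta * cofactor(1,1).
Cofactor C_11 = (-1)^(1+1) * minor(1,1) = -4
Entry delta = 1 - -1 = 2
Det delta = 2 * -4 = -8
New det = 16 + -8 = 8

Answer: 8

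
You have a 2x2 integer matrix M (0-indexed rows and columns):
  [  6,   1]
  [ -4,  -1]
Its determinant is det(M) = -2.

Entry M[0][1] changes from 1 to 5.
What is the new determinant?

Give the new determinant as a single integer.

det is linear in row 0: changing M[0][1] by delta changes det by delta * cofactor(0,1).
Cofactor C_01 = (-1)^(0+1) * minor(0,1) = 4
Entry delta = 5 - 1 = 4
Det delta = 4 * 4 = 16
New det = -2 + 16 = 14

Answer: 14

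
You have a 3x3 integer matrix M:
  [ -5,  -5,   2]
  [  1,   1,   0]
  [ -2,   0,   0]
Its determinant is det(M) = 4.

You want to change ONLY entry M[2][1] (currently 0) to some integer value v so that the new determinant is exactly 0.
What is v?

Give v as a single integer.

Answer: -2

Derivation:
det is linear in entry M[2][1]: det = old_det + (v - 0) * C_21
Cofactor C_21 = 2
Want det = 0: 4 + (v - 0) * 2 = 0
  (v - 0) = -4 / 2 = -2
  v = 0 + (-2) = -2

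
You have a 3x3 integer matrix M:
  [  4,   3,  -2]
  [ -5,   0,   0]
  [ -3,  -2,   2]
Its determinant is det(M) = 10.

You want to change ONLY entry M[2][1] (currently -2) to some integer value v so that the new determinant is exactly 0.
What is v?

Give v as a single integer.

Answer: -3

Derivation:
det is linear in entry M[2][1]: det = old_det + (v - -2) * C_21
Cofactor C_21 = 10
Want det = 0: 10 + (v - -2) * 10 = 0
  (v - -2) = -10 / 10 = -1
  v = -2 + (-1) = -3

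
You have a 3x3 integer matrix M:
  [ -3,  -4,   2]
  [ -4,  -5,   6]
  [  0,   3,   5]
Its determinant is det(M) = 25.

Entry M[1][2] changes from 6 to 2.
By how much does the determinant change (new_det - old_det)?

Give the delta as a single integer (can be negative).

Answer: -36

Derivation:
Cofactor C_12 = 9
Entry delta = 2 - 6 = -4
Det delta = entry_delta * cofactor = -4 * 9 = -36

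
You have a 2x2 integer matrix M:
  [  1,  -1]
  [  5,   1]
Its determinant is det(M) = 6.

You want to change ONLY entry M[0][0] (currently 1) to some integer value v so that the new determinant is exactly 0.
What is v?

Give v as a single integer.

det is linear in entry M[0][0]: det = old_det + (v - 1) * C_00
Cofactor C_00 = 1
Want det = 0: 6 + (v - 1) * 1 = 0
  (v - 1) = -6 / 1 = -6
  v = 1 + (-6) = -5

Answer: -5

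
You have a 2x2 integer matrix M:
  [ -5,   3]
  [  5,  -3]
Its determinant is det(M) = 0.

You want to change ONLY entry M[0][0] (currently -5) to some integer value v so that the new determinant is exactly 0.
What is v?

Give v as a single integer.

Answer: -5

Derivation:
det is linear in entry M[0][0]: det = old_det + (v - -5) * C_00
Cofactor C_00 = -3
Want det = 0: 0 + (v - -5) * -3 = 0
  (v - -5) = 0 / -3 = 0
  v = -5 + (0) = -5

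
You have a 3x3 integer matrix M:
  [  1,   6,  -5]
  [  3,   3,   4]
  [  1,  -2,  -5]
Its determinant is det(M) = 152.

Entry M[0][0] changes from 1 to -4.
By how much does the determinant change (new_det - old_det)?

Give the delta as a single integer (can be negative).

Answer: 35

Derivation:
Cofactor C_00 = -7
Entry delta = -4 - 1 = -5
Det delta = entry_delta * cofactor = -5 * -7 = 35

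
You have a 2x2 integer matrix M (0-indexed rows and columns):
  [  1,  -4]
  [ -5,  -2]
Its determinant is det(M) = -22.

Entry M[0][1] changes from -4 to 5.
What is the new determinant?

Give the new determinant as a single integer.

Answer: 23

Derivation:
det is linear in row 0: changing M[0][1] by delta changes det by delta * cofactor(0,1).
Cofactor C_01 = (-1)^(0+1) * minor(0,1) = 5
Entry delta = 5 - -4 = 9
Det delta = 9 * 5 = 45
New det = -22 + 45 = 23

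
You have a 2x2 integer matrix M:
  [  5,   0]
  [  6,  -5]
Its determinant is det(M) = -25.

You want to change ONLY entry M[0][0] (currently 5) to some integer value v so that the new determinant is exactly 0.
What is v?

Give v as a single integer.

det is linear in entry M[0][0]: det = old_det + (v - 5) * C_00
Cofactor C_00 = -5
Want det = 0: -25 + (v - 5) * -5 = 0
  (v - 5) = 25 / -5 = -5
  v = 5 + (-5) = 0

Answer: 0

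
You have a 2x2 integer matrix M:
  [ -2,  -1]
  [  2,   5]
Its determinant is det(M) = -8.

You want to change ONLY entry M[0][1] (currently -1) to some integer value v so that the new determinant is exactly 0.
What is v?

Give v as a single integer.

Answer: -5

Derivation:
det is linear in entry M[0][1]: det = old_det + (v - -1) * C_01
Cofactor C_01 = -2
Want det = 0: -8 + (v - -1) * -2 = 0
  (v - -1) = 8 / -2 = -4
  v = -1 + (-4) = -5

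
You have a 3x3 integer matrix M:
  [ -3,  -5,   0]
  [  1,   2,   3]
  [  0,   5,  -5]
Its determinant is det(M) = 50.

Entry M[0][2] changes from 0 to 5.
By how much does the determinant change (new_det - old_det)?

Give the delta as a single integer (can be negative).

Answer: 25

Derivation:
Cofactor C_02 = 5
Entry delta = 5 - 0 = 5
Det delta = entry_delta * cofactor = 5 * 5 = 25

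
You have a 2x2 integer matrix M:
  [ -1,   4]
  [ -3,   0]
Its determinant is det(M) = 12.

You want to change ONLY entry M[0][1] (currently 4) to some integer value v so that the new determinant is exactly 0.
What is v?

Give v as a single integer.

Answer: 0

Derivation:
det is linear in entry M[0][1]: det = old_det + (v - 4) * C_01
Cofactor C_01 = 3
Want det = 0: 12 + (v - 4) * 3 = 0
  (v - 4) = -12 / 3 = -4
  v = 4 + (-4) = 0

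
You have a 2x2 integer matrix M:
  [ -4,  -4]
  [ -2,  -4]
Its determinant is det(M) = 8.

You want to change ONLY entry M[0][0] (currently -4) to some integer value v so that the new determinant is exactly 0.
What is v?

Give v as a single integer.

Answer: -2

Derivation:
det is linear in entry M[0][0]: det = old_det + (v - -4) * C_00
Cofactor C_00 = -4
Want det = 0: 8 + (v - -4) * -4 = 0
  (v - -4) = -8 / -4 = 2
  v = -4 + (2) = -2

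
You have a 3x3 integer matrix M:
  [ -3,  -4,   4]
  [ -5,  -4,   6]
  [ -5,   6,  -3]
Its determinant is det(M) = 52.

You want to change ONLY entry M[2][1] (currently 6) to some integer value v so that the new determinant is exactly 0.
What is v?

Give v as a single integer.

det is linear in entry M[2][1]: det = old_det + (v - 6) * C_21
Cofactor C_21 = -2
Want det = 0: 52 + (v - 6) * -2 = 0
  (v - 6) = -52 / -2 = 26
  v = 6 + (26) = 32

Answer: 32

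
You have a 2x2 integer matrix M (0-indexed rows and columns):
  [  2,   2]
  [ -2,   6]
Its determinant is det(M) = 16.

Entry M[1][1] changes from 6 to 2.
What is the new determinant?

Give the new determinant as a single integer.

Answer: 8

Derivation:
det is linear in row 1: changing M[1][1] by delta changes det by delta * cofactor(1,1).
Cofactor C_11 = (-1)^(1+1) * minor(1,1) = 2
Entry delta = 2 - 6 = -4
Det delta = -4 * 2 = -8
New det = 16 + -8 = 8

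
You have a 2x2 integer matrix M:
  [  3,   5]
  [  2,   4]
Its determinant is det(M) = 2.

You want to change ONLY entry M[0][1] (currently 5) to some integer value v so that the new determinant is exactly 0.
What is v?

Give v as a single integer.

det is linear in entry M[0][1]: det = old_det + (v - 5) * C_01
Cofactor C_01 = -2
Want det = 0: 2 + (v - 5) * -2 = 0
  (v - 5) = -2 / -2 = 1
  v = 5 + (1) = 6

Answer: 6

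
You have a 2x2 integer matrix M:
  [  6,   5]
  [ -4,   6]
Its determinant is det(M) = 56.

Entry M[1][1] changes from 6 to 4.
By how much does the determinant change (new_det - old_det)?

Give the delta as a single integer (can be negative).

Cofactor C_11 = 6
Entry delta = 4 - 6 = -2
Det delta = entry_delta * cofactor = -2 * 6 = -12

Answer: -12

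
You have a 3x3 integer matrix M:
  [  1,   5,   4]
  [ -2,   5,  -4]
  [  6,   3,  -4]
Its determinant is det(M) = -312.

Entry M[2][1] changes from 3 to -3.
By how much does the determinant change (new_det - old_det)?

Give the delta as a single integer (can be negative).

Answer: 24

Derivation:
Cofactor C_21 = -4
Entry delta = -3 - 3 = -6
Det delta = entry_delta * cofactor = -6 * -4 = 24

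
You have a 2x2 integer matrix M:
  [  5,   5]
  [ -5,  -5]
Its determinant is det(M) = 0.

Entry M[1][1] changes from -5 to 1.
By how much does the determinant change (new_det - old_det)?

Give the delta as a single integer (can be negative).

Cofactor C_11 = 5
Entry delta = 1 - -5 = 6
Det delta = entry_delta * cofactor = 6 * 5 = 30

Answer: 30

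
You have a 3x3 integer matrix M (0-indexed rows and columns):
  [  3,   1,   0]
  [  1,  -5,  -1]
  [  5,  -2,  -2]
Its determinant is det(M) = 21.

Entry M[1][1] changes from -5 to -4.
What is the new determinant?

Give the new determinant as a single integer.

Answer: 15

Derivation:
det is linear in row 1: changing M[1][1] by delta changes det by delta * cofactor(1,1).
Cofactor C_11 = (-1)^(1+1) * minor(1,1) = -6
Entry delta = -4 - -5 = 1
Det delta = 1 * -6 = -6
New det = 21 + -6 = 15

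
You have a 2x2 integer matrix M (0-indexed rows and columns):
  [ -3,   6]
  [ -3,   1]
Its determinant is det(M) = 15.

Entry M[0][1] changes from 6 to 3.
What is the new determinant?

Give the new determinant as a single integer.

det is linear in row 0: changing M[0][1] by delta changes det by delta * cofactor(0,1).
Cofactor C_01 = (-1)^(0+1) * minor(0,1) = 3
Entry delta = 3 - 6 = -3
Det delta = -3 * 3 = -9
New det = 15 + -9 = 6

Answer: 6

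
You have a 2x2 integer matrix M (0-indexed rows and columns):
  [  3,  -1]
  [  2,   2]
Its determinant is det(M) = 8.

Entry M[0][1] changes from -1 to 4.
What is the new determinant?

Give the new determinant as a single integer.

det is linear in row 0: changing M[0][1] by delta changes det by delta * cofactor(0,1).
Cofactor C_01 = (-1)^(0+1) * minor(0,1) = -2
Entry delta = 4 - -1 = 5
Det delta = 5 * -2 = -10
New det = 8 + -10 = -2

Answer: -2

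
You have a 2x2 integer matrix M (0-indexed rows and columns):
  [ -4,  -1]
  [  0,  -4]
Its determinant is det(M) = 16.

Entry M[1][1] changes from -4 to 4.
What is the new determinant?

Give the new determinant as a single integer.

det is linear in row 1: changing M[1][1] by delta changes det by delta * cofactor(1,1).
Cofactor C_11 = (-1)^(1+1) * minor(1,1) = -4
Entry delta = 4 - -4 = 8
Det delta = 8 * -4 = -32
New det = 16 + -32 = -16

Answer: -16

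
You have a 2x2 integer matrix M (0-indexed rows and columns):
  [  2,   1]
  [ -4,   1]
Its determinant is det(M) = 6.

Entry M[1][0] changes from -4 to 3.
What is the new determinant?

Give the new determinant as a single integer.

det is linear in row 1: changing M[1][0] by delta changes det by delta * cofactor(1,0).
Cofactor C_10 = (-1)^(1+0) * minor(1,0) = -1
Entry delta = 3 - -4 = 7
Det delta = 7 * -1 = -7
New det = 6 + -7 = -1

Answer: -1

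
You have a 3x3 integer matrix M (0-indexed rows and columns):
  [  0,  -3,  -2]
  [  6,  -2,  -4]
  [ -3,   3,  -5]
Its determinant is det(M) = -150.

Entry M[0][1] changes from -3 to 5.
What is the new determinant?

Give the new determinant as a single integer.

Answer: 186

Derivation:
det is linear in row 0: changing M[0][1] by delta changes det by delta * cofactor(0,1).
Cofactor C_01 = (-1)^(0+1) * minor(0,1) = 42
Entry delta = 5 - -3 = 8
Det delta = 8 * 42 = 336
New det = -150 + 336 = 186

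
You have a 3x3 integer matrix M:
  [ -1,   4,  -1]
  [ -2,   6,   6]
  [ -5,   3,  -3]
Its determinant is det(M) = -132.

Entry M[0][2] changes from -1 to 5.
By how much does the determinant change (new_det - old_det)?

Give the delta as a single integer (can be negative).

Answer: 144

Derivation:
Cofactor C_02 = 24
Entry delta = 5 - -1 = 6
Det delta = entry_delta * cofactor = 6 * 24 = 144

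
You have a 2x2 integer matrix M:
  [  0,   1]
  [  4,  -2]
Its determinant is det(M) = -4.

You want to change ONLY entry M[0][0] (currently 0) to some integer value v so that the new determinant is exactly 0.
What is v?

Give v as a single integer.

Answer: -2

Derivation:
det is linear in entry M[0][0]: det = old_det + (v - 0) * C_00
Cofactor C_00 = -2
Want det = 0: -4 + (v - 0) * -2 = 0
  (v - 0) = 4 / -2 = -2
  v = 0 + (-2) = -2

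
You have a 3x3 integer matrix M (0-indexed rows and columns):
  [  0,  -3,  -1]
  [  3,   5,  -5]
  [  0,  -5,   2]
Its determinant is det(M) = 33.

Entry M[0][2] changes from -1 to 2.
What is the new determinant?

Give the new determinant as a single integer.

Answer: -12

Derivation:
det is linear in row 0: changing M[0][2] by delta changes det by delta * cofactor(0,2).
Cofactor C_02 = (-1)^(0+2) * minor(0,2) = -15
Entry delta = 2 - -1 = 3
Det delta = 3 * -15 = -45
New det = 33 + -45 = -12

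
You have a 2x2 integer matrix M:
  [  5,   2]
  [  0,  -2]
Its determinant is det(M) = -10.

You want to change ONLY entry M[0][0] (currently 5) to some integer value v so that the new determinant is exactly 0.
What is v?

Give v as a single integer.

det is linear in entry M[0][0]: det = old_det + (v - 5) * C_00
Cofactor C_00 = -2
Want det = 0: -10 + (v - 5) * -2 = 0
  (v - 5) = 10 / -2 = -5
  v = 5 + (-5) = 0

Answer: 0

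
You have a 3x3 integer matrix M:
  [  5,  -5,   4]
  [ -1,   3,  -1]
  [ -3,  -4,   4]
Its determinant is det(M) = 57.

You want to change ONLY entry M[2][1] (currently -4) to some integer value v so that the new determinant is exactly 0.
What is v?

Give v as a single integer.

Answer: -61

Derivation:
det is linear in entry M[2][1]: det = old_det + (v - -4) * C_21
Cofactor C_21 = 1
Want det = 0: 57 + (v - -4) * 1 = 0
  (v - -4) = -57 / 1 = -57
  v = -4 + (-57) = -61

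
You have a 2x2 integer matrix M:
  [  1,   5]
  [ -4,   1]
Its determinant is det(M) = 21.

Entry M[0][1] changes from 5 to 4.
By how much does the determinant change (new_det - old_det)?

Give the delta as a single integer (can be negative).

Cofactor C_01 = 4
Entry delta = 4 - 5 = -1
Det delta = entry_delta * cofactor = -1 * 4 = -4

Answer: -4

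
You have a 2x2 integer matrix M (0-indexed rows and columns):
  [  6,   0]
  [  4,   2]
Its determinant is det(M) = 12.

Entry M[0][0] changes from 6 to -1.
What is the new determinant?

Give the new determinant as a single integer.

det is linear in row 0: changing M[0][0] by delta changes det by delta * cofactor(0,0).
Cofactor C_00 = (-1)^(0+0) * minor(0,0) = 2
Entry delta = -1 - 6 = -7
Det delta = -7 * 2 = -14
New det = 12 + -14 = -2

Answer: -2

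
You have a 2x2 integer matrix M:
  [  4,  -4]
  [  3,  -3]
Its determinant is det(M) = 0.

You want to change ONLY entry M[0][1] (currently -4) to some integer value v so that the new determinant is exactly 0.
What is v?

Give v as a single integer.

det is linear in entry M[0][1]: det = old_det + (v - -4) * C_01
Cofactor C_01 = -3
Want det = 0: 0 + (v - -4) * -3 = 0
  (v - -4) = 0 / -3 = 0
  v = -4 + (0) = -4

Answer: -4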